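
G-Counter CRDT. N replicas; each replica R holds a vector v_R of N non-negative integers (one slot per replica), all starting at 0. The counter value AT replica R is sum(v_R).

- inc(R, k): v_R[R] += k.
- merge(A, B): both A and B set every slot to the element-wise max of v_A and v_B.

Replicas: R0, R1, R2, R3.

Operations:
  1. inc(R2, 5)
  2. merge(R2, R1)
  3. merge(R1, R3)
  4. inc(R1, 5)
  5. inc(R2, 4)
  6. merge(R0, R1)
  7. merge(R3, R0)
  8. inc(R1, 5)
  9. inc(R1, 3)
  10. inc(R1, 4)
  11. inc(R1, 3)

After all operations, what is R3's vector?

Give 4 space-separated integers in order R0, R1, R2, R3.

Answer: 0 5 5 0

Derivation:
Op 1: inc R2 by 5 -> R2=(0,0,5,0) value=5
Op 2: merge R2<->R1 -> R2=(0,0,5,0) R1=(0,0,5,0)
Op 3: merge R1<->R3 -> R1=(0,0,5,0) R3=(0,0,5,0)
Op 4: inc R1 by 5 -> R1=(0,5,5,0) value=10
Op 5: inc R2 by 4 -> R2=(0,0,9,0) value=9
Op 6: merge R0<->R1 -> R0=(0,5,5,0) R1=(0,5,5,0)
Op 7: merge R3<->R0 -> R3=(0,5,5,0) R0=(0,5,5,0)
Op 8: inc R1 by 5 -> R1=(0,10,5,0) value=15
Op 9: inc R1 by 3 -> R1=(0,13,5,0) value=18
Op 10: inc R1 by 4 -> R1=(0,17,5,0) value=22
Op 11: inc R1 by 3 -> R1=(0,20,5,0) value=25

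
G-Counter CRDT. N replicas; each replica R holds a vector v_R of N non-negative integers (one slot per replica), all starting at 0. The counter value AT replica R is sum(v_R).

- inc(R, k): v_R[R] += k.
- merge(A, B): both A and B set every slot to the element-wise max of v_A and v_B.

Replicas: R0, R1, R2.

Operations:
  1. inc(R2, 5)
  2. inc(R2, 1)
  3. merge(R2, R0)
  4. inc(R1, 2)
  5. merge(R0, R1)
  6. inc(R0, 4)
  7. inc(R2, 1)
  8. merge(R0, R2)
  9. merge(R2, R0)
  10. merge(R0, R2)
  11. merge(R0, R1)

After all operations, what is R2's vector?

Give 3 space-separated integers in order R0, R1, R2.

Op 1: inc R2 by 5 -> R2=(0,0,5) value=5
Op 2: inc R2 by 1 -> R2=(0,0,6) value=6
Op 3: merge R2<->R0 -> R2=(0,0,6) R0=(0,0,6)
Op 4: inc R1 by 2 -> R1=(0,2,0) value=2
Op 5: merge R0<->R1 -> R0=(0,2,6) R1=(0,2,6)
Op 6: inc R0 by 4 -> R0=(4,2,6) value=12
Op 7: inc R2 by 1 -> R2=(0,0,7) value=7
Op 8: merge R0<->R2 -> R0=(4,2,7) R2=(4,2,7)
Op 9: merge R2<->R0 -> R2=(4,2,7) R0=(4,2,7)
Op 10: merge R0<->R2 -> R0=(4,2,7) R2=(4,2,7)
Op 11: merge R0<->R1 -> R0=(4,2,7) R1=(4,2,7)

Answer: 4 2 7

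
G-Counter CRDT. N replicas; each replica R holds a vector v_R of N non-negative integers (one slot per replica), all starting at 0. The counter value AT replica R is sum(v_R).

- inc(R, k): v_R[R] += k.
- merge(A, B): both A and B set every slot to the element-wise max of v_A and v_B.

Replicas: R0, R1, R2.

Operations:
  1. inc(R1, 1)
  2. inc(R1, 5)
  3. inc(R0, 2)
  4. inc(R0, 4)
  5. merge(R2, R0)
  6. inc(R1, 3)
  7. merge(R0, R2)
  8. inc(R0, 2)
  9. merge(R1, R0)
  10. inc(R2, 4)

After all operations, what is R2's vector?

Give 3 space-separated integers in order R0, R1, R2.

Answer: 6 0 4

Derivation:
Op 1: inc R1 by 1 -> R1=(0,1,0) value=1
Op 2: inc R1 by 5 -> R1=(0,6,0) value=6
Op 3: inc R0 by 2 -> R0=(2,0,0) value=2
Op 4: inc R0 by 4 -> R0=(6,0,0) value=6
Op 5: merge R2<->R0 -> R2=(6,0,0) R0=(6,0,0)
Op 6: inc R1 by 3 -> R1=(0,9,0) value=9
Op 7: merge R0<->R2 -> R0=(6,0,0) R2=(6,0,0)
Op 8: inc R0 by 2 -> R0=(8,0,0) value=8
Op 9: merge R1<->R0 -> R1=(8,9,0) R0=(8,9,0)
Op 10: inc R2 by 4 -> R2=(6,0,4) value=10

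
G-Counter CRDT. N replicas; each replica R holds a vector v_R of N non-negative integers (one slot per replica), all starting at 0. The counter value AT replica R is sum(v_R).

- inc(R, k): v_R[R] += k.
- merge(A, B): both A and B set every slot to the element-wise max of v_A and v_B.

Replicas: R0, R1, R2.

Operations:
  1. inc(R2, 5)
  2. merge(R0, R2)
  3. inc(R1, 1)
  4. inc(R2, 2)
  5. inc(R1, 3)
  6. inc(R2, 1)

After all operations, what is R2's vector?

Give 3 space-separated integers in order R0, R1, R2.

Op 1: inc R2 by 5 -> R2=(0,0,5) value=5
Op 2: merge R0<->R2 -> R0=(0,0,5) R2=(0,0,5)
Op 3: inc R1 by 1 -> R1=(0,1,0) value=1
Op 4: inc R2 by 2 -> R2=(0,0,7) value=7
Op 5: inc R1 by 3 -> R1=(0,4,0) value=4
Op 6: inc R2 by 1 -> R2=(0,0,8) value=8

Answer: 0 0 8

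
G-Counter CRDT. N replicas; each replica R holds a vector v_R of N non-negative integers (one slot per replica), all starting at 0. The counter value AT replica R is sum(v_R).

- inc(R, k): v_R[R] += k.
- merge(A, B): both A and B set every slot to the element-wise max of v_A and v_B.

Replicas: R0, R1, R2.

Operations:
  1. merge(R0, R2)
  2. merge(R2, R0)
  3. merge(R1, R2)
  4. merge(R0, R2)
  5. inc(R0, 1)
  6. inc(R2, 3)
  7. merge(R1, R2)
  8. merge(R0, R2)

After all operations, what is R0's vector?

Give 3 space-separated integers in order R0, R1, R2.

Op 1: merge R0<->R2 -> R0=(0,0,0) R2=(0,0,0)
Op 2: merge R2<->R0 -> R2=(0,0,0) R0=(0,0,0)
Op 3: merge R1<->R2 -> R1=(0,0,0) R2=(0,0,0)
Op 4: merge R0<->R2 -> R0=(0,0,0) R2=(0,0,0)
Op 5: inc R0 by 1 -> R0=(1,0,0) value=1
Op 6: inc R2 by 3 -> R2=(0,0,3) value=3
Op 7: merge R1<->R2 -> R1=(0,0,3) R2=(0,0,3)
Op 8: merge R0<->R2 -> R0=(1,0,3) R2=(1,0,3)

Answer: 1 0 3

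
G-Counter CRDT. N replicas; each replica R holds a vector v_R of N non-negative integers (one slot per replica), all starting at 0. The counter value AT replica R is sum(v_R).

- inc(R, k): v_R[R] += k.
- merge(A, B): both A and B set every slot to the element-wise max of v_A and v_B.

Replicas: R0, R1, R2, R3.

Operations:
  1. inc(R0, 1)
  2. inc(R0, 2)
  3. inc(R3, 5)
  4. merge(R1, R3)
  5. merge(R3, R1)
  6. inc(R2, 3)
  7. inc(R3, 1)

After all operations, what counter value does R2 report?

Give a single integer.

Op 1: inc R0 by 1 -> R0=(1,0,0,0) value=1
Op 2: inc R0 by 2 -> R0=(3,0,0,0) value=3
Op 3: inc R3 by 5 -> R3=(0,0,0,5) value=5
Op 4: merge R1<->R3 -> R1=(0,0,0,5) R3=(0,0,0,5)
Op 5: merge R3<->R1 -> R3=(0,0,0,5) R1=(0,0,0,5)
Op 6: inc R2 by 3 -> R2=(0,0,3,0) value=3
Op 7: inc R3 by 1 -> R3=(0,0,0,6) value=6

Answer: 3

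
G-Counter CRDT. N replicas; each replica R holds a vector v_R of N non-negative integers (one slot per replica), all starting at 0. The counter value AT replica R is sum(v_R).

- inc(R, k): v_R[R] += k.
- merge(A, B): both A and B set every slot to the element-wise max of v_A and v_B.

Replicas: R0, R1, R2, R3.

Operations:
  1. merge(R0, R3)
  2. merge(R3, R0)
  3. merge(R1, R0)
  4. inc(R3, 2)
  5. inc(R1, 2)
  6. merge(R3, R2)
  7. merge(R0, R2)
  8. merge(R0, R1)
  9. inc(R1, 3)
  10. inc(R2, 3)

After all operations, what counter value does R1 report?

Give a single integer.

Answer: 7

Derivation:
Op 1: merge R0<->R3 -> R0=(0,0,0,0) R3=(0,0,0,0)
Op 2: merge R3<->R0 -> R3=(0,0,0,0) R0=(0,0,0,0)
Op 3: merge R1<->R0 -> R1=(0,0,0,0) R0=(0,0,0,0)
Op 4: inc R3 by 2 -> R3=(0,0,0,2) value=2
Op 5: inc R1 by 2 -> R1=(0,2,0,0) value=2
Op 6: merge R3<->R2 -> R3=(0,0,0,2) R2=(0,0,0,2)
Op 7: merge R0<->R2 -> R0=(0,0,0,2) R2=(0,0,0,2)
Op 8: merge R0<->R1 -> R0=(0,2,0,2) R1=(0,2,0,2)
Op 9: inc R1 by 3 -> R1=(0,5,0,2) value=7
Op 10: inc R2 by 3 -> R2=(0,0,3,2) value=5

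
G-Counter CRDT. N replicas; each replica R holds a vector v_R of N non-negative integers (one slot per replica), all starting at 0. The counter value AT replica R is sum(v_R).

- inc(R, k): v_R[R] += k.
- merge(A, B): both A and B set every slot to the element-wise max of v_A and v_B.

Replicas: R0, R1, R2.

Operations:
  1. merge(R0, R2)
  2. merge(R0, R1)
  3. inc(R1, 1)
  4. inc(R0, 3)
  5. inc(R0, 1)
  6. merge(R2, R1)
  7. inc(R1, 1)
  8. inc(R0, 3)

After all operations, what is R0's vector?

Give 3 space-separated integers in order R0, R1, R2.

Op 1: merge R0<->R2 -> R0=(0,0,0) R2=(0,0,0)
Op 2: merge R0<->R1 -> R0=(0,0,0) R1=(0,0,0)
Op 3: inc R1 by 1 -> R1=(0,1,0) value=1
Op 4: inc R0 by 3 -> R0=(3,0,0) value=3
Op 5: inc R0 by 1 -> R0=(4,0,0) value=4
Op 6: merge R2<->R1 -> R2=(0,1,0) R1=(0,1,0)
Op 7: inc R1 by 1 -> R1=(0,2,0) value=2
Op 8: inc R0 by 3 -> R0=(7,0,0) value=7

Answer: 7 0 0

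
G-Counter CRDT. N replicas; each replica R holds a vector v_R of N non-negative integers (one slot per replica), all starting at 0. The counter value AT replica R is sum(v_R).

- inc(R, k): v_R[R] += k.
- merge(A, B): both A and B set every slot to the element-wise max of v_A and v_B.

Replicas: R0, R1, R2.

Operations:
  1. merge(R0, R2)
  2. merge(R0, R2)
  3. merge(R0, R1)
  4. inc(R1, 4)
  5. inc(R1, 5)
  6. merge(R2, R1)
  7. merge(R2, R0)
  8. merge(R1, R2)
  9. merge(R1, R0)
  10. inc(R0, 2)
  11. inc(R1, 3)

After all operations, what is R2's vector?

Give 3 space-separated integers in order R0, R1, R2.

Answer: 0 9 0

Derivation:
Op 1: merge R0<->R2 -> R0=(0,0,0) R2=(0,0,0)
Op 2: merge R0<->R2 -> R0=(0,0,0) R2=(0,0,0)
Op 3: merge R0<->R1 -> R0=(0,0,0) R1=(0,0,0)
Op 4: inc R1 by 4 -> R1=(0,4,0) value=4
Op 5: inc R1 by 5 -> R1=(0,9,0) value=9
Op 6: merge R2<->R1 -> R2=(0,9,0) R1=(0,9,0)
Op 7: merge R2<->R0 -> R2=(0,9,0) R0=(0,9,0)
Op 8: merge R1<->R2 -> R1=(0,9,0) R2=(0,9,0)
Op 9: merge R1<->R0 -> R1=(0,9,0) R0=(0,9,0)
Op 10: inc R0 by 2 -> R0=(2,9,0) value=11
Op 11: inc R1 by 3 -> R1=(0,12,0) value=12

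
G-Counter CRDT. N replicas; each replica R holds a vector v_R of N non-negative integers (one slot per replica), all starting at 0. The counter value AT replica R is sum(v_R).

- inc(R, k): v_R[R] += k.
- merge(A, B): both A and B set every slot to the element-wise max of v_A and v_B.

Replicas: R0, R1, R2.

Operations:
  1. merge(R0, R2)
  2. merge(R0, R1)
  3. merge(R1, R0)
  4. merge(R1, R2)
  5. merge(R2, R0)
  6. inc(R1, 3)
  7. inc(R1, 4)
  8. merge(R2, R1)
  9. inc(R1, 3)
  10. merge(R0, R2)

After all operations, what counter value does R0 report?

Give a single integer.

Op 1: merge R0<->R2 -> R0=(0,0,0) R2=(0,0,0)
Op 2: merge R0<->R1 -> R0=(0,0,0) R1=(0,0,0)
Op 3: merge R1<->R0 -> R1=(0,0,0) R0=(0,0,0)
Op 4: merge R1<->R2 -> R1=(0,0,0) R2=(0,0,0)
Op 5: merge R2<->R0 -> R2=(0,0,0) R0=(0,0,0)
Op 6: inc R1 by 3 -> R1=(0,3,0) value=3
Op 7: inc R1 by 4 -> R1=(0,7,0) value=7
Op 8: merge R2<->R1 -> R2=(0,7,0) R1=(0,7,0)
Op 9: inc R1 by 3 -> R1=(0,10,0) value=10
Op 10: merge R0<->R2 -> R0=(0,7,0) R2=(0,7,0)

Answer: 7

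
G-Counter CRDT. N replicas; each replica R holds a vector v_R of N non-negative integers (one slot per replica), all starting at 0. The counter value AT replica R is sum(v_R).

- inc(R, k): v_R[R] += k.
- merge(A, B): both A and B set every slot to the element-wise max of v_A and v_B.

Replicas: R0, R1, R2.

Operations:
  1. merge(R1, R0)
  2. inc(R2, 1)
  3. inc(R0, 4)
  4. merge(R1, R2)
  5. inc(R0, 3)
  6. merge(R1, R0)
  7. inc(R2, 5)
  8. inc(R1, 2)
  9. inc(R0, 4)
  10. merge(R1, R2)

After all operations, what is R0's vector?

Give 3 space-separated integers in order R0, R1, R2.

Answer: 11 0 1

Derivation:
Op 1: merge R1<->R0 -> R1=(0,0,0) R0=(0,0,0)
Op 2: inc R2 by 1 -> R2=(0,0,1) value=1
Op 3: inc R0 by 4 -> R0=(4,0,0) value=4
Op 4: merge R1<->R2 -> R1=(0,0,1) R2=(0,0,1)
Op 5: inc R0 by 3 -> R0=(7,0,0) value=7
Op 6: merge R1<->R0 -> R1=(7,0,1) R0=(7,0,1)
Op 7: inc R2 by 5 -> R2=(0,0,6) value=6
Op 8: inc R1 by 2 -> R1=(7,2,1) value=10
Op 9: inc R0 by 4 -> R0=(11,0,1) value=12
Op 10: merge R1<->R2 -> R1=(7,2,6) R2=(7,2,6)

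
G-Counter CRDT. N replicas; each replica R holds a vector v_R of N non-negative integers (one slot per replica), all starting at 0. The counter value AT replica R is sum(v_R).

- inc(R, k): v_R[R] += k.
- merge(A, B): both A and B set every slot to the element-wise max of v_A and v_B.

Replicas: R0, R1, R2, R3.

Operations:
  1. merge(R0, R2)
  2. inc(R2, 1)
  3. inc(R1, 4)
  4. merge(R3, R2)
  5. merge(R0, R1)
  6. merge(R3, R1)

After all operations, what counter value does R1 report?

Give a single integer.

Answer: 5

Derivation:
Op 1: merge R0<->R2 -> R0=(0,0,0,0) R2=(0,0,0,0)
Op 2: inc R2 by 1 -> R2=(0,0,1,0) value=1
Op 3: inc R1 by 4 -> R1=(0,4,0,0) value=4
Op 4: merge R3<->R2 -> R3=(0,0,1,0) R2=(0,0,1,0)
Op 5: merge R0<->R1 -> R0=(0,4,0,0) R1=(0,4,0,0)
Op 6: merge R3<->R1 -> R3=(0,4,1,0) R1=(0,4,1,0)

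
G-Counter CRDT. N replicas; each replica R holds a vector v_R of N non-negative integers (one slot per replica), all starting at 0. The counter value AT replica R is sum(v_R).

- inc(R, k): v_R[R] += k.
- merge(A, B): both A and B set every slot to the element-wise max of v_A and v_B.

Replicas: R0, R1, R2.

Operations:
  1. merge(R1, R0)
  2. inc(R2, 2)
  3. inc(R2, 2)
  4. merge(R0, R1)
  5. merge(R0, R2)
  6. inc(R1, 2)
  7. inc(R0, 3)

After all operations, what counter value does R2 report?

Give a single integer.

Answer: 4

Derivation:
Op 1: merge R1<->R0 -> R1=(0,0,0) R0=(0,0,0)
Op 2: inc R2 by 2 -> R2=(0,0,2) value=2
Op 3: inc R2 by 2 -> R2=(0,0,4) value=4
Op 4: merge R0<->R1 -> R0=(0,0,0) R1=(0,0,0)
Op 5: merge R0<->R2 -> R0=(0,0,4) R2=(0,0,4)
Op 6: inc R1 by 2 -> R1=(0,2,0) value=2
Op 7: inc R0 by 3 -> R0=(3,0,4) value=7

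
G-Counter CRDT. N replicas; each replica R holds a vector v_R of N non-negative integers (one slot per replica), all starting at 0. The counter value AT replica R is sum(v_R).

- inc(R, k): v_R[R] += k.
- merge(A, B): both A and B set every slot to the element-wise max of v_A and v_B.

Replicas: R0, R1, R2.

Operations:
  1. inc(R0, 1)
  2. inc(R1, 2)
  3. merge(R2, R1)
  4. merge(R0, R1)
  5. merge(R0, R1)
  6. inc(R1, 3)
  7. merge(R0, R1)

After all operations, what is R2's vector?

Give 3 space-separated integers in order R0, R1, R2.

Op 1: inc R0 by 1 -> R0=(1,0,0) value=1
Op 2: inc R1 by 2 -> R1=(0,2,0) value=2
Op 3: merge R2<->R1 -> R2=(0,2,0) R1=(0,2,0)
Op 4: merge R0<->R1 -> R0=(1,2,0) R1=(1,2,0)
Op 5: merge R0<->R1 -> R0=(1,2,0) R1=(1,2,0)
Op 6: inc R1 by 3 -> R1=(1,5,0) value=6
Op 7: merge R0<->R1 -> R0=(1,5,0) R1=(1,5,0)

Answer: 0 2 0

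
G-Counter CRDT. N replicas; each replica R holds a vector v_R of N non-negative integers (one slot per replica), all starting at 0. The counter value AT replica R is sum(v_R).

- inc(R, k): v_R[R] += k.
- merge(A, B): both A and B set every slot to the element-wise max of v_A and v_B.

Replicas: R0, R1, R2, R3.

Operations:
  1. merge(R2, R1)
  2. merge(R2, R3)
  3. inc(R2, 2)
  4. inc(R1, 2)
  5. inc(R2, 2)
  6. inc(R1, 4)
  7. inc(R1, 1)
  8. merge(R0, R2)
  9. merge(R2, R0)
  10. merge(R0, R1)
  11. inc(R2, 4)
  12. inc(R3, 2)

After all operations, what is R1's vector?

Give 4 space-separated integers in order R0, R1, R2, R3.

Op 1: merge R2<->R1 -> R2=(0,0,0,0) R1=(0,0,0,0)
Op 2: merge R2<->R3 -> R2=(0,0,0,0) R3=(0,0,0,0)
Op 3: inc R2 by 2 -> R2=(0,0,2,0) value=2
Op 4: inc R1 by 2 -> R1=(0,2,0,0) value=2
Op 5: inc R2 by 2 -> R2=(0,0,4,0) value=4
Op 6: inc R1 by 4 -> R1=(0,6,0,0) value=6
Op 7: inc R1 by 1 -> R1=(0,7,0,0) value=7
Op 8: merge R0<->R2 -> R0=(0,0,4,0) R2=(0,0,4,0)
Op 9: merge R2<->R0 -> R2=(0,0,4,0) R0=(0,0,4,0)
Op 10: merge R0<->R1 -> R0=(0,7,4,0) R1=(0,7,4,0)
Op 11: inc R2 by 4 -> R2=(0,0,8,0) value=8
Op 12: inc R3 by 2 -> R3=(0,0,0,2) value=2

Answer: 0 7 4 0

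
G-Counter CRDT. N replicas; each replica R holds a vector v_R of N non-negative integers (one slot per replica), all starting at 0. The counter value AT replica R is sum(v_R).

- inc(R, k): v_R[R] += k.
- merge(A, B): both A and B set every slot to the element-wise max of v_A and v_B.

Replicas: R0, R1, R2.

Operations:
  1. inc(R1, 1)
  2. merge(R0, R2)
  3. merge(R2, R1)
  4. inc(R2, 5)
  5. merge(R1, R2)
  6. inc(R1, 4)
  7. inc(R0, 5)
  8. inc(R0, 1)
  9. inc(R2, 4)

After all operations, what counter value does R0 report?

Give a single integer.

Answer: 6

Derivation:
Op 1: inc R1 by 1 -> R1=(0,1,0) value=1
Op 2: merge R0<->R2 -> R0=(0,0,0) R2=(0,0,0)
Op 3: merge R2<->R1 -> R2=(0,1,0) R1=(0,1,0)
Op 4: inc R2 by 5 -> R2=(0,1,5) value=6
Op 5: merge R1<->R2 -> R1=(0,1,5) R2=(0,1,5)
Op 6: inc R1 by 4 -> R1=(0,5,5) value=10
Op 7: inc R0 by 5 -> R0=(5,0,0) value=5
Op 8: inc R0 by 1 -> R0=(6,0,0) value=6
Op 9: inc R2 by 4 -> R2=(0,1,9) value=10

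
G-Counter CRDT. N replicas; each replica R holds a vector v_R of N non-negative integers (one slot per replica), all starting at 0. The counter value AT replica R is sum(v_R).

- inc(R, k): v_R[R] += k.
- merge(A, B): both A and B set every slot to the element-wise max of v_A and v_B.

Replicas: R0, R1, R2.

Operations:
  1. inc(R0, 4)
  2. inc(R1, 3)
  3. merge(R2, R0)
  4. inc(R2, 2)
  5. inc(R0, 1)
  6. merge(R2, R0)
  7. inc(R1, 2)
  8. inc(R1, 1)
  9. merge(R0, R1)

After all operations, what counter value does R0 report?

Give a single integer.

Answer: 13

Derivation:
Op 1: inc R0 by 4 -> R0=(4,0,0) value=4
Op 2: inc R1 by 3 -> R1=(0,3,0) value=3
Op 3: merge R2<->R0 -> R2=(4,0,0) R0=(4,0,0)
Op 4: inc R2 by 2 -> R2=(4,0,2) value=6
Op 5: inc R0 by 1 -> R0=(5,0,0) value=5
Op 6: merge R2<->R0 -> R2=(5,0,2) R0=(5,0,2)
Op 7: inc R1 by 2 -> R1=(0,5,0) value=5
Op 8: inc R1 by 1 -> R1=(0,6,0) value=6
Op 9: merge R0<->R1 -> R0=(5,6,2) R1=(5,6,2)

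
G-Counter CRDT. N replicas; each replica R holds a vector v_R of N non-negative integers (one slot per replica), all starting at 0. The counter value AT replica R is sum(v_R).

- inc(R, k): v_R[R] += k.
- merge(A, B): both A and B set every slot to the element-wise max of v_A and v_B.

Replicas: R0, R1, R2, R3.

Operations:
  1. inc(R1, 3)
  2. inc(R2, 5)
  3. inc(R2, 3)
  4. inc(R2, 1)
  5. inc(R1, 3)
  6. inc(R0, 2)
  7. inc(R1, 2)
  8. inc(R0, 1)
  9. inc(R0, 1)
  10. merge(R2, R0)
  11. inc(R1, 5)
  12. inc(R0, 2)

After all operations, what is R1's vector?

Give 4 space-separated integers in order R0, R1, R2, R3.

Op 1: inc R1 by 3 -> R1=(0,3,0,0) value=3
Op 2: inc R2 by 5 -> R2=(0,0,5,0) value=5
Op 3: inc R2 by 3 -> R2=(0,0,8,0) value=8
Op 4: inc R2 by 1 -> R2=(0,0,9,0) value=9
Op 5: inc R1 by 3 -> R1=(0,6,0,0) value=6
Op 6: inc R0 by 2 -> R0=(2,0,0,0) value=2
Op 7: inc R1 by 2 -> R1=(0,8,0,0) value=8
Op 8: inc R0 by 1 -> R0=(3,0,0,0) value=3
Op 9: inc R0 by 1 -> R0=(4,0,0,0) value=4
Op 10: merge R2<->R0 -> R2=(4,0,9,0) R0=(4,0,9,0)
Op 11: inc R1 by 5 -> R1=(0,13,0,0) value=13
Op 12: inc R0 by 2 -> R0=(6,0,9,0) value=15

Answer: 0 13 0 0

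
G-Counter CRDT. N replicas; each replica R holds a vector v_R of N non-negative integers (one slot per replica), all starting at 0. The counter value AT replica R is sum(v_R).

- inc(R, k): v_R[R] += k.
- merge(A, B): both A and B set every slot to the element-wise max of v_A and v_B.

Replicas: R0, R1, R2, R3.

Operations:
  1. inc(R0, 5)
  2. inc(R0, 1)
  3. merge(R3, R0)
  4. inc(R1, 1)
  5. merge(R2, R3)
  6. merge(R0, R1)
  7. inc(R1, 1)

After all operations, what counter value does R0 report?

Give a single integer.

Op 1: inc R0 by 5 -> R0=(5,0,0,0) value=5
Op 2: inc R0 by 1 -> R0=(6,0,0,0) value=6
Op 3: merge R3<->R0 -> R3=(6,0,0,0) R0=(6,0,0,0)
Op 4: inc R1 by 1 -> R1=(0,1,0,0) value=1
Op 5: merge R2<->R3 -> R2=(6,0,0,0) R3=(6,0,0,0)
Op 6: merge R0<->R1 -> R0=(6,1,0,0) R1=(6,1,0,0)
Op 7: inc R1 by 1 -> R1=(6,2,0,0) value=8

Answer: 7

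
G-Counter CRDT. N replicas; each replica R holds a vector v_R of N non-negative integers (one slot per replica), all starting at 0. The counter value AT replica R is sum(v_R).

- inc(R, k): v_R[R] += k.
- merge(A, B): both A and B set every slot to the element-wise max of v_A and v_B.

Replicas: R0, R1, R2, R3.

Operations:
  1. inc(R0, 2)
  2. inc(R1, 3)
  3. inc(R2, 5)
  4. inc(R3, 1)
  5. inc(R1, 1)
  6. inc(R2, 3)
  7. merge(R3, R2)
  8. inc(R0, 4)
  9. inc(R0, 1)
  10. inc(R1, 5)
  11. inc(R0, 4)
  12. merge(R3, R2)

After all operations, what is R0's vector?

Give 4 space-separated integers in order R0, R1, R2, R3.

Answer: 11 0 0 0

Derivation:
Op 1: inc R0 by 2 -> R0=(2,0,0,0) value=2
Op 2: inc R1 by 3 -> R1=(0,3,0,0) value=3
Op 3: inc R2 by 5 -> R2=(0,0,5,0) value=5
Op 4: inc R3 by 1 -> R3=(0,0,0,1) value=1
Op 5: inc R1 by 1 -> R1=(0,4,0,0) value=4
Op 6: inc R2 by 3 -> R2=(0,0,8,0) value=8
Op 7: merge R3<->R2 -> R3=(0,0,8,1) R2=(0,0,8,1)
Op 8: inc R0 by 4 -> R0=(6,0,0,0) value=6
Op 9: inc R0 by 1 -> R0=(7,0,0,0) value=7
Op 10: inc R1 by 5 -> R1=(0,9,0,0) value=9
Op 11: inc R0 by 4 -> R0=(11,0,0,0) value=11
Op 12: merge R3<->R2 -> R3=(0,0,8,1) R2=(0,0,8,1)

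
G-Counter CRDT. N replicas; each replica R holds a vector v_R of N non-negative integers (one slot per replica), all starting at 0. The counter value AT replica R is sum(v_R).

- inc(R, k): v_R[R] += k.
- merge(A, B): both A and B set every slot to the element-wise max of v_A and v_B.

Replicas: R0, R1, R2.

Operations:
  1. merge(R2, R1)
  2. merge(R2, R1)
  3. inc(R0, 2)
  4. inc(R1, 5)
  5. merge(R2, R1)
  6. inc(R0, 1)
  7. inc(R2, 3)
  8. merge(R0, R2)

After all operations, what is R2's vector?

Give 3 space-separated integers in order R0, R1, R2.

Op 1: merge R2<->R1 -> R2=(0,0,0) R1=(0,0,0)
Op 2: merge R2<->R1 -> R2=(0,0,0) R1=(0,0,0)
Op 3: inc R0 by 2 -> R0=(2,0,0) value=2
Op 4: inc R1 by 5 -> R1=(0,5,0) value=5
Op 5: merge R2<->R1 -> R2=(0,5,0) R1=(0,5,0)
Op 6: inc R0 by 1 -> R0=(3,0,0) value=3
Op 7: inc R2 by 3 -> R2=(0,5,3) value=8
Op 8: merge R0<->R2 -> R0=(3,5,3) R2=(3,5,3)

Answer: 3 5 3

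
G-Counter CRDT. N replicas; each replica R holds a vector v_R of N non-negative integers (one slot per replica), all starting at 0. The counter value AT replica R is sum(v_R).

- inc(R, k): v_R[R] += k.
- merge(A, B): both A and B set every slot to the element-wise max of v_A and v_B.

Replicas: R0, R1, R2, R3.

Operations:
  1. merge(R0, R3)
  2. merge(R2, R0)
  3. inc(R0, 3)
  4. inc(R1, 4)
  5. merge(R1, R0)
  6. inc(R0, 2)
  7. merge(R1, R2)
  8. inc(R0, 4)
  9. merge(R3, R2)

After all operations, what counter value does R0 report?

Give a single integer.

Op 1: merge R0<->R3 -> R0=(0,0,0,0) R3=(0,0,0,0)
Op 2: merge R2<->R0 -> R2=(0,0,0,0) R0=(0,0,0,0)
Op 3: inc R0 by 3 -> R0=(3,0,0,0) value=3
Op 4: inc R1 by 4 -> R1=(0,4,0,0) value=4
Op 5: merge R1<->R0 -> R1=(3,4,0,0) R0=(3,4,0,0)
Op 6: inc R0 by 2 -> R0=(5,4,0,0) value=9
Op 7: merge R1<->R2 -> R1=(3,4,0,0) R2=(3,4,0,0)
Op 8: inc R0 by 4 -> R0=(9,4,0,0) value=13
Op 9: merge R3<->R2 -> R3=(3,4,0,0) R2=(3,4,0,0)

Answer: 13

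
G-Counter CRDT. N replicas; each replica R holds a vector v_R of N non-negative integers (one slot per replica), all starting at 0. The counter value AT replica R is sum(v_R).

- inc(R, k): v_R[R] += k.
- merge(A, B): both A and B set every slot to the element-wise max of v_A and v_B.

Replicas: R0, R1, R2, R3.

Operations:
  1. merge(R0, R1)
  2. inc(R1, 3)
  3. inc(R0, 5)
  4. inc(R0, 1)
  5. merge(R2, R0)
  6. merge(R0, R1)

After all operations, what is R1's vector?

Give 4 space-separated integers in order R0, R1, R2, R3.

Op 1: merge R0<->R1 -> R0=(0,0,0,0) R1=(0,0,0,0)
Op 2: inc R1 by 3 -> R1=(0,3,0,0) value=3
Op 3: inc R0 by 5 -> R0=(5,0,0,0) value=5
Op 4: inc R0 by 1 -> R0=(6,0,0,0) value=6
Op 5: merge R2<->R0 -> R2=(6,0,0,0) R0=(6,0,0,0)
Op 6: merge R0<->R1 -> R0=(6,3,0,0) R1=(6,3,0,0)

Answer: 6 3 0 0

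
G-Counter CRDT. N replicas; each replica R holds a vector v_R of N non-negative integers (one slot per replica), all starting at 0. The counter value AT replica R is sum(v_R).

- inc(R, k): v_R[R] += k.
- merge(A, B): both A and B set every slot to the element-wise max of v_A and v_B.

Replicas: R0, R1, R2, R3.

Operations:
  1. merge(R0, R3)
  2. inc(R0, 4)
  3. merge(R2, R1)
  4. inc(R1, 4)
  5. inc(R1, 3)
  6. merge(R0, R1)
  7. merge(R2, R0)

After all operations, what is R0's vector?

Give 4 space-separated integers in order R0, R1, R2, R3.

Answer: 4 7 0 0

Derivation:
Op 1: merge R0<->R3 -> R0=(0,0,0,0) R3=(0,0,0,0)
Op 2: inc R0 by 4 -> R0=(4,0,0,0) value=4
Op 3: merge R2<->R1 -> R2=(0,0,0,0) R1=(0,0,0,0)
Op 4: inc R1 by 4 -> R1=(0,4,0,0) value=4
Op 5: inc R1 by 3 -> R1=(0,7,0,0) value=7
Op 6: merge R0<->R1 -> R0=(4,7,0,0) R1=(4,7,0,0)
Op 7: merge R2<->R0 -> R2=(4,7,0,0) R0=(4,7,0,0)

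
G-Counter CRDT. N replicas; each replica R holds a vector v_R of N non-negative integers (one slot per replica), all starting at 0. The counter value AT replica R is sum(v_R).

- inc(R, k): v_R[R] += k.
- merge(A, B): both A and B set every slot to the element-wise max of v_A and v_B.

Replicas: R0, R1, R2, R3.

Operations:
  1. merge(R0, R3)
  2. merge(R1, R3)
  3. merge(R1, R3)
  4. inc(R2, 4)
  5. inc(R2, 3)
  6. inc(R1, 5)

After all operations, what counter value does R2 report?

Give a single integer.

Op 1: merge R0<->R3 -> R0=(0,0,0,0) R3=(0,0,0,0)
Op 2: merge R1<->R3 -> R1=(0,0,0,0) R3=(0,0,0,0)
Op 3: merge R1<->R3 -> R1=(0,0,0,0) R3=(0,0,0,0)
Op 4: inc R2 by 4 -> R2=(0,0,4,0) value=4
Op 5: inc R2 by 3 -> R2=(0,0,7,0) value=7
Op 6: inc R1 by 5 -> R1=(0,5,0,0) value=5

Answer: 7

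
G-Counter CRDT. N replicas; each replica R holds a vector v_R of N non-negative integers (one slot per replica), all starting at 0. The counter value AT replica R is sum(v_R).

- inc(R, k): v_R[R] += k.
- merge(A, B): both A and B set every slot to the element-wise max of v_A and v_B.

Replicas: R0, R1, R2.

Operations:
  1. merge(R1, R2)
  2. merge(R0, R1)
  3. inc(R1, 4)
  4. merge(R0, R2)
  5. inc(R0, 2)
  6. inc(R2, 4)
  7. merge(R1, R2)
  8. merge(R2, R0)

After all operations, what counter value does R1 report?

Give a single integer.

Op 1: merge R1<->R2 -> R1=(0,0,0) R2=(0,0,0)
Op 2: merge R0<->R1 -> R0=(0,0,0) R1=(0,0,0)
Op 3: inc R1 by 4 -> R1=(0,4,0) value=4
Op 4: merge R0<->R2 -> R0=(0,0,0) R2=(0,0,0)
Op 5: inc R0 by 2 -> R0=(2,0,0) value=2
Op 6: inc R2 by 4 -> R2=(0,0,4) value=4
Op 7: merge R1<->R2 -> R1=(0,4,4) R2=(0,4,4)
Op 8: merge R2<->R0 -> R2=(2,4,4) R0=(2,4,4)

Answer: 8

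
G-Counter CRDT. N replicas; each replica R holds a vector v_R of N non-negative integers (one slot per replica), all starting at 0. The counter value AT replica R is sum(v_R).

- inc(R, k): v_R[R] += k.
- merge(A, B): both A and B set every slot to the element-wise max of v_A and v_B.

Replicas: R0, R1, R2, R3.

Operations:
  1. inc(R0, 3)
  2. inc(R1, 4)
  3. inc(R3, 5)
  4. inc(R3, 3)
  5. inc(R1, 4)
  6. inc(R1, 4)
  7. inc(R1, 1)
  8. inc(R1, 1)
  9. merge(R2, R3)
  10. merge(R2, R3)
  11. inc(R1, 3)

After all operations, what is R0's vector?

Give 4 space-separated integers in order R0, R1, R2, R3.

Answer: 3 0 0 0

Derivation:
Op 1: inc R0 by 3 -> R0=(3,0,0,0) value=3
Op 2: inc R1 by 4 -> R1=(0,4,0,0) value=4
Op 3: inc R3 by 5 -> R3=(0,0,0,5) value=5
Op 4: inc R3 by 3 -> R3=(0,0,0,8) value=8
Op 5: inc R1 by 4 -> R1=(0,8,0,0) value=8
Op 6: inc R1 by 4 -> R1=(0,12,0,0) value=12
Op 7: inc R1 by 1 -> R1=(0,13,0,0) value=13
Op 8: inc R1 by 1 -> R1=(0,14,0,0) value=14
Op 9: merge R2<->R3 -> R2=(0,0,0,8) R3=(0,0,0,8)
Op 10: merge R2<->R3 -> R2=(0,0,0,8) R3=(0,0,0,8)
Op 11: inc R1 by 3 -> R1=(0,17,0,0) value=17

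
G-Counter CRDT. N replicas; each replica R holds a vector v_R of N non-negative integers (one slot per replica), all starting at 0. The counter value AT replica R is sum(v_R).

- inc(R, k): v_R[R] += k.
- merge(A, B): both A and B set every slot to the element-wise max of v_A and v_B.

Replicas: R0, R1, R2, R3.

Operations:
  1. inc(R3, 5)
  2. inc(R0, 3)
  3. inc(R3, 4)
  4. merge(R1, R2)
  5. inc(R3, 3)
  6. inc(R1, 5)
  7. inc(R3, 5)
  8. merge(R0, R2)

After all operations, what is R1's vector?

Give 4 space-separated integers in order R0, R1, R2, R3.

Op 1: inc R3 by 5 -> R3=(0,0,0,5) value=5
Op 2: inc R0 by 3 -> R0=(3,0,0,0) value=3
Op 3: inc R3 by 4 -> R3=(0,0,0,9) value=9
Op 4: merge R1<->R2 -> R1=(0,0,0,0) R2=(0,0,0,0)
Op 5: inc R3 by 3 -> R3=(0,0,0,12) value=12
Op 6: inc R1 by 5 -> R1=(0,5,0,0) value=5
Op 7: inc R3 by 5 -> R3=(0,0,0,17) value=17
Op 8: merge R0<->R2 -> R0=(3,0,0,0) R2=(3,0,0,0)

Answer: 0 5 0 0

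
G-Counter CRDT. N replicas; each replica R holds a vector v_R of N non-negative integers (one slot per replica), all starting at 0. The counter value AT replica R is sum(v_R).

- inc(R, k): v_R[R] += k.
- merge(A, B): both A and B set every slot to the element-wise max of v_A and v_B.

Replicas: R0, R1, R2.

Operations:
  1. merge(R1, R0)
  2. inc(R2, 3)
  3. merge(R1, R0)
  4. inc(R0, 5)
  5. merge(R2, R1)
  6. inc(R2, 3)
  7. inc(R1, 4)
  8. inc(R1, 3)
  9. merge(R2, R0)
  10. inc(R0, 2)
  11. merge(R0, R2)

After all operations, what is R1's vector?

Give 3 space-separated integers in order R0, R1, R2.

Answer: 0 7 3

Derivation:
Op 1: merge R1<->R0 -> R1=(0,0,0) R0=(0,0,0)
Op 2: inc R2 by 3 -> R2=(0,0,3) value=3
Op 3: merge R1<->R0 -> R1=(0,0,0) R0=(0,0,0)
Op 4: inc R0 by 5 -> R0=(5,0,0) value=5
Op 5: merge R2<->R1 -> R2=(0,0,3) R1=(0,0,3)
Op 6: inc R2 by 3 -> R2=(0,0,6) value=6
Op 7: inc R1 by 4 -> R1=(0,4,3) value=7
Op 8: inc R1 by 3 -> R1=(0,7,3) value=10
Op 9: merge R2<->R0 -> R2=(5,0,6) R0=(5,0,6)
Op 10: inc R0 by 2 -> R0=(7,0,6) value=13
Op 11: merge R0<->R2 -> R0=(7,0,6) R2=(7,0,6)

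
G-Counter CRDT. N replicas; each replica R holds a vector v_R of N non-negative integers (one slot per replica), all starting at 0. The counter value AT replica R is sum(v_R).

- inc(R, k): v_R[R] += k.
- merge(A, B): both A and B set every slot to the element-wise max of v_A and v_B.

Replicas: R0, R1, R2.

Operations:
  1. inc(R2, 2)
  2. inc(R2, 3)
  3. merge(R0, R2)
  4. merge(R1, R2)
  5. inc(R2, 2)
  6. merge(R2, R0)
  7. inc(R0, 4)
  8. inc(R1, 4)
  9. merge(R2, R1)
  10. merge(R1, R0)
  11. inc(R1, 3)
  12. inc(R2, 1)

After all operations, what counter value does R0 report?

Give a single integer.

Answer: 15

Derivation:
Op 1: inc R2 by 2 -> R2=(0,0,2) value=2
Op 2: inc R2 by 3 -> R2=(0,0,5) value=5
Op 3: merge R0<->R2 -> R0=(0,0,5) R2=(0,0,5)
Op 4: merge R1<->R2 -> R1=(0,0,5) R2=(0,0,5)
Op 5: inc R2 by 2 -> R2=(0,0,7) value=7
Op 6: merge R2<->R0 -> R2=(0,0,7) R0=(0,0,7)
Op 7: inc R0 by 4 -> R0=(4,0,7) value=11
Op 8: inc R1 by 4 -> R1=(0,4,5) value=9
Op 9: merge R2<->R1 -> R2=(0,4,7) R1=(0,4,7)
Op 10: merge R1<->R0 -> R1=(4,4,7) R0=(4,4,7)
Op 11: inc R1 by 3 -> R1=(4,7,7) value=18
Op 12: inc R2 by 1 -> R2=(0,4,8) value=12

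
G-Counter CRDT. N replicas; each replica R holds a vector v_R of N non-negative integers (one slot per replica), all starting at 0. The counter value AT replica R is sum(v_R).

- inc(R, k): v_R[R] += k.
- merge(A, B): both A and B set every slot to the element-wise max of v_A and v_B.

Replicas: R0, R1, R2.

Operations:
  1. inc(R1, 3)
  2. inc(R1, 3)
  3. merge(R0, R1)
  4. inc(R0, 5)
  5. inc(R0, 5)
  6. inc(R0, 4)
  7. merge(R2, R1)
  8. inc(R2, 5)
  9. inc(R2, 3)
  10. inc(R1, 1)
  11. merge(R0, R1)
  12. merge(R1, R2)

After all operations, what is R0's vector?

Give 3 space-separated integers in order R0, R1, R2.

Answer: 14 7 0

Derivation:
Op 1: inc R1 by 3 -> R1=(0,3,0) value=3
Op 2: inc R1 by 3 -> R1=(0,6,0) value=6
Op 3: merge R0<->R1 -> R0=(0,6,0) R1=(0,6,0)
Op 4: inc R0 by 5 -> R0=(5,6,0) value=11
Op 5: inc R0 by 5 -> R0=(10,6,0) value=16
Op 6: inc R0 by 4 -> R0=(14,6,0) value=20
Op 7: merge R2<->R1 -> R2=(0,6,0) R1=(0,6,0)
Op 8: inc R2 by 5 -> R2=(0,6,5) value=11
Op 9: inc R2 by 3 -> R2=(0,6,8) value=14
Op 10: inc R1 by 1 -> R1=(0,7,0) value=7
Op 11: merge R0<->R1 -> R0=(14,7,0) R1=(14,7,0)
Op 12: merge R1<->R2 -> R1=(14,7,8) R2=(14,7,8)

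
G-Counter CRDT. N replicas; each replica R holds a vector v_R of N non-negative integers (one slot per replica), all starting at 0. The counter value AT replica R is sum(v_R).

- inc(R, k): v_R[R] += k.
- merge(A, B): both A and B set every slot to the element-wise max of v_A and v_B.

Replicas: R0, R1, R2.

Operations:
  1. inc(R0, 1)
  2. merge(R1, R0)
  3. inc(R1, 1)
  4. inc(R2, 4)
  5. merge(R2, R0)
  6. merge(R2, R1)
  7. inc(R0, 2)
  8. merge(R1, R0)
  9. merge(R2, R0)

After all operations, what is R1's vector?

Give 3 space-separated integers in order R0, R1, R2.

Op 1: inc R0 by 1 -> R0=(1,0,0) value=1
Op 2: merge R1<->R0 -> R1=(1,0,0) R0=(1,0,0)
Op 3: inc R1 by 1 -> R1=(1,1,0) value=2
Op 4: inc R2 by 4 -> R2=(0,0,4) value=4
Op 5: merge R2<->R0 -> R2=(1,0,4) R0=(1,0,4)
Op 6: merge R2<->R1 -> R2=(1,1,4) R1=(1,1,4)
Op 7: inc R0 by 2 -> R0=(3,0,4) value=7
Op 8: merge R1<->R0 -> R1=(3,1,4) R0=(3,1,4)
Op 9: merge R2<->R0 -> R2=(3,1,4) R0=(3,1,4)

Answer: 3 1 4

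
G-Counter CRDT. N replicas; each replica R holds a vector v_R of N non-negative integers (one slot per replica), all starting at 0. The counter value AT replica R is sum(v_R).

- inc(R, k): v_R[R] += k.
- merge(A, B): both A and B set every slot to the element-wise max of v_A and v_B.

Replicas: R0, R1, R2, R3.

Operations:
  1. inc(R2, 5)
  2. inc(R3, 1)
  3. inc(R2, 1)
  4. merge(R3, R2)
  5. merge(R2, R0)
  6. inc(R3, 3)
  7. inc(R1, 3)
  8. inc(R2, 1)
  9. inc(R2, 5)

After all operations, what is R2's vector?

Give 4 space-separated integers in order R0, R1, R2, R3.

Op 1: inc R2 by 5 -> R2=(0,0,5,0) value=5
Op 2: inc R3 by 1 -> R3=(0,0,0,1) value=1
Op 3: inc R2 by 1 -> R2=(0,0,6,0) value=6
Op 4: merge R3<->R2 -> R3=(0,0,6,1) R2=(0,0,6,1)
Op 5: merge R2<->R0 -> R2=(0,0,6,1) R0=(0,0,6,1)
Op 6: inc R3 by 3 -> R3=(0,0,6,4) value=10
Op 7: inc R1 by 3 -> R1=(0,3,0,0) value=3
Op 8: inc R2 by 1 -> R2=(0,0,7,1) value=8
Op 9: inc R2 by 5 -> R2=(0,0,12,1) value=13

Answer: 0 0 12 1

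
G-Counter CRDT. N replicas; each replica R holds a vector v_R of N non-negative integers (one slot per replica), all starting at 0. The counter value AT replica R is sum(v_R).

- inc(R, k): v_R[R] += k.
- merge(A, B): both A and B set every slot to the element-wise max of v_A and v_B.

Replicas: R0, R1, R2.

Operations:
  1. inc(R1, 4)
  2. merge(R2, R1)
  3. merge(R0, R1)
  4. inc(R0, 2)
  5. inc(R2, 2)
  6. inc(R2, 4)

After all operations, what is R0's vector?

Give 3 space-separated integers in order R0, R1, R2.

Answer: 2 4 0

Derivation:
Op 1: inc R1 by 4 -> R1=(0,4,0) value=4
Op 2: merge R2<->R1 -> R2=(0,4,0) R1=(0,4,0)
Op 3: merge R0<->R1 -> R0=(0,4,0) R1=(0,4,0)
Op 4: inc R0 by 2 -> R0=(2,4,0) value=6
Op 5: inc R2 by 2 -> R2=(0,4,2) value=6
Op 6: inc R2 by 4 -> R2=(0,4,6) value=10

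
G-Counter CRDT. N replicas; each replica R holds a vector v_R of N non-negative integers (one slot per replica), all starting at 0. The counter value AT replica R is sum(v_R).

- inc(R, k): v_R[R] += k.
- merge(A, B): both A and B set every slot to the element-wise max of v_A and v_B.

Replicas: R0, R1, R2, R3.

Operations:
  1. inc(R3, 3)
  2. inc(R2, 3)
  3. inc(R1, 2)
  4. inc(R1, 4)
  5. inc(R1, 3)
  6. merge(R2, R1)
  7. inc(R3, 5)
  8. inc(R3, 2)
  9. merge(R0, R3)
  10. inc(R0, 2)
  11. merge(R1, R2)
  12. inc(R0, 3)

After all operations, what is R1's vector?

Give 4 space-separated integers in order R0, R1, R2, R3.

Answer: 0 9 3 0

Derivation:
Op 1: inc R3 by 3 -> R3=(0,0,0,3) value=3
Op 2: inc R2 by 3 -> R2=(0,0,3,0) value=3
Op 3: inc R1 by 2 -> R1=(0,2,0,0) value=2
Op 4: inc R1 by 4 -> R1=(0,6,0,0) value=6
Op 5: inc R1 by 3 -> R1=(0,9,0,0) value=9
Op 6: merge R2<->R1 -> R2=(0,9,3,0) R1=(0,9,3,0)
Op 7: inc R3 by 5 -> R3=(0,0,0,8) value=8
Op 8: inc R3 by 2 -> R3=(0,0,0,10) value=10
Op 9: merge R0<->R3 -> R0=(0,0,0,10) R3=(0,0,0,10)
Op 10: inc R0 by 2 -> R0=(2,0,0,10) value=12
Op 11: merge R1<->R2 -> R1=(0,9,3,0) R2=(0,9,3,0)
Op 12: inc R0 by 3 -> R0=(5,0,0,10) value=15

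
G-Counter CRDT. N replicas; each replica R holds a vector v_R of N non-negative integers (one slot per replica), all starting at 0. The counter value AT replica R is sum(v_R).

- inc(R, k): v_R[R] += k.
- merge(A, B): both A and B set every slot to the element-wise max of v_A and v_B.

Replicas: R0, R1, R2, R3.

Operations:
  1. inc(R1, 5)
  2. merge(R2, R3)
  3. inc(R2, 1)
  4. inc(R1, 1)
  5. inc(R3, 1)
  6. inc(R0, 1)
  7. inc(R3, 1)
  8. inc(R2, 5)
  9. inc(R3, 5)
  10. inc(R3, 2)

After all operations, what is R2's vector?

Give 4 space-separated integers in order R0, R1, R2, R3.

Answer: 0 0 6 0

Derivation:
Op 1: inc R1 by 5 -> R1=(0,5,0,0) value=5
Op 2: merge R2<->R3 -> R2=(0,0,0,0) R3=(0,0,0,0)
Op 3: inc R2 by 1 -> R2=(0,0,1,0) value=1
Op 4: inc R1 by 1 -> R1=(0,6,0,0) value=6
Op 5: inc R3 by 1 -> R3=(0,0,0,1) value=1
Op 6: inc R0 by 1 -> R0=(1,0,0,0) value=1
Op 7: inc R3 by 1 -> R3=(0,0,0,2) value=2
Op 8: inc R2 by 5 -> R2=(0,0,6,0) value=6
Op 9: inc R3 by 5 -> R3=(0,0,0,7) value=7
Op 10: inc R3 by 2 -> R3=(0,0,0,9) value=9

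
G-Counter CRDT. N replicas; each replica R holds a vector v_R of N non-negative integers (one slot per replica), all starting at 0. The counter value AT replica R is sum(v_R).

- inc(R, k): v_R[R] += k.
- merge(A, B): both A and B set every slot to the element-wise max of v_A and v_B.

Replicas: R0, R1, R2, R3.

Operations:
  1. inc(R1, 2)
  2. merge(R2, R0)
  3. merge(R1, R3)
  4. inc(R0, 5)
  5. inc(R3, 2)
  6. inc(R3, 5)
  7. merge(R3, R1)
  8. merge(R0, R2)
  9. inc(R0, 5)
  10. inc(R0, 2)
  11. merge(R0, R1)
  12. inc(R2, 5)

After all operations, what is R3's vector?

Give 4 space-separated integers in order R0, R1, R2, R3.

Answer: 0 2 0 7

Derivation:
Op 1: inc R1 by 2 -> R1=(0,2,0,0) value=2
Op 2: merge R2<->R0 -> R2=(0,0,0,0) R0=(0,0,0,0)
Op 3: merge R1<->R3 -> R1=(0,2,0,0) R3=(0,2,0,0)
Op 4: inc R0 by 5 -> R0=(5,0,0,0) value=5
Op 5: inc R3 by 2 -> R3=(0,2,0,2) value=4
Op 6: inc R3 by 5 -> R3=(0,2,0,7) value=9
Op 7: merge R3<->R1 -> R3=(0,2,0,7) R1=(0,2,0,7)
Op 8: merge R0<->R2 -> R0=(5,0,0,0) R2=(5,0,0,0)
Op 9: inc R0 by 5 -> R0=(10,0,0,0) value=10
Op 10: inc R0 by 2 -> R0=(12,0,0,0) value=12
Op 11: merge R0<->R1 -> R0=(12,2,0,7) R1=(12,2,0,7)
Op 12: inc R2 by 5 -> R2=(5,0,5,0) value=10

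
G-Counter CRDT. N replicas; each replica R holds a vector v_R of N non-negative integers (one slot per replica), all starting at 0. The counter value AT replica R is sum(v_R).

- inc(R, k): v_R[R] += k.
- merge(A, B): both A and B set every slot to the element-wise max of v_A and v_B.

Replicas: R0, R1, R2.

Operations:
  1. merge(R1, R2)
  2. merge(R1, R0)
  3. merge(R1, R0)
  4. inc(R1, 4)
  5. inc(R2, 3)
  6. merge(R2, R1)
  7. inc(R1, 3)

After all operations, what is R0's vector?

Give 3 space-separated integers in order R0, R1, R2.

Op 1: merge R1<->R2 -> R1=(0,0,0) R2=(0,0,0)
Op 2: merge R1<->R0 -> R1=(0,0,0) R0=(0,0,0)
Op 3: merge R1<->R0 -> R1=(0,0,0) R0=(0,0,0)
Op 4: inc R1 by 4 -> R1=(0,4,0) value=4
Op 5: inc R2 by 3 -> R2=(0,0,3) value=3
Op 6: merge R2<->R1 -> R2=(0,4,3) R1=(0,4,3)
Op 7: inc R1 by 3 -> R1=(0,7,3) value=10

Answer: 0 0 0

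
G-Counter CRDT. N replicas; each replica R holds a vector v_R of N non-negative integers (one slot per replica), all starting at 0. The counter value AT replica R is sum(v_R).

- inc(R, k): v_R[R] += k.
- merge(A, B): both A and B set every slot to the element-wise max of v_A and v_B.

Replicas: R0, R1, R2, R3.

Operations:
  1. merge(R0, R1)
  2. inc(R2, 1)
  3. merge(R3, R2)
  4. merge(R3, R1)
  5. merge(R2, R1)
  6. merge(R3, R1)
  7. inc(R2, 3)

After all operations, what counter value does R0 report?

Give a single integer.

Answer: 0

Derivation:
Op 1: merge R0<->R1 -> R0=(0,0,0,0) R1=(0,0,0,0)
Op 2: inc R2 by 1 -> R2=(0,0,1,0) value=1
Op 3: merge R3<->R2 -> R3=(0,0,1,0) R2=(0,0,1,0)
Op 4: merge R3<->R1 -> R3=(0,0,1,0) R1=(0,0,1,0)
Op 5: merge R2<->R1 -> R2=(0,0,1,0) R1=(0,0,1,0)
Op 6: merge R3<->R1 -> R3=(0,0,1,0) R1=(0,0,1,0)
Op 7: inc R2 by 3 -> R2=(0,0,4,0) value=4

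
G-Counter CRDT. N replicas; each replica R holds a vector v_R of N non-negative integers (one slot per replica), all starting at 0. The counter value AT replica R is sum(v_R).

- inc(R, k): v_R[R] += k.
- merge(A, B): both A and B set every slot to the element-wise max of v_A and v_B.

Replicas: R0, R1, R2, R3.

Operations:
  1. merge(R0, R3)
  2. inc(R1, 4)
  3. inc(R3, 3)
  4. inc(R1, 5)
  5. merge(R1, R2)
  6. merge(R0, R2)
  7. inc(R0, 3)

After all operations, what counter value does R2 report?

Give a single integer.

Answer: 9

Derivation:
Op 1: merge R0<->R3 -> R0=(0,0,0,0) R3=(0,0,0,0)
Op 2: inc R1 by 4 -> R1=(0,4,0,0) value=4
Op 3: inc R3 by 3 -> R3=(0,0,0,3) value=3
Op 4: inc R1 by 5 -> R1=(0,9,0,0) value=9
Op 5: merge R1<->R2 -> R1=(0,9,0,0) R2=(0,9,0,0)
Op 6: merge R0<->R2 -> R0=(0,9,0,0) R2=(0,9,0,0)
Op 7: inc R0 by 3 -> R0=(3,9,0,0) value=12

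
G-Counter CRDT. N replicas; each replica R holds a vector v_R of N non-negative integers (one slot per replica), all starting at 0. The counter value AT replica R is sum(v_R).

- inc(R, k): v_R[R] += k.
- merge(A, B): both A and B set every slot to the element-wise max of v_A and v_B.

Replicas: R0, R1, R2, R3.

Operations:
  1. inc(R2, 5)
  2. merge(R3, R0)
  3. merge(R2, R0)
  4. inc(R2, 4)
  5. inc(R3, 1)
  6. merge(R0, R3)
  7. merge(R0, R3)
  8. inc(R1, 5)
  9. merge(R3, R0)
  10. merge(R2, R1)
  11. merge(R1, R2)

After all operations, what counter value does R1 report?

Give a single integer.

Answer: 14

Derivation:
Op 1: inc R2 by 5 -> R2=(0,0,5,0) value=5
Op 2: merge R3<->R0 -> R3=(0,0,0,0) R0=(0,0,0,0)
Op 3: merge R2<->R0 -> R2=(0,0,5,0) R0=(0,0,5,0)
Op 4: inc R2 by 4 -> R2=(0,0,9,0) value=9
Op 5: inc R3 by 1 -> R3=(0,0,0,1) value=1
Op 6: merge R0<->R3 -> R0=(0,0,5,1) R3=(0,0,5,1)
Op 7: merge R0<->R3 -> R0=(0,0,5,1) R3=(0,0,5,1)
Op 8: inc R1 by 5 -> R1=(0,5,0,0) value=5
Op 9: merge R3<->R0 -> R3=(0,0,5,1) R0=(0,0,5,1)
Op 10: merge R2<->R1 -> R2=(0,5,9,0) R1=(0,5,9,0)
Op 11: merge R1<->R2 -> R1=(0,5,9,0) R2=(0,5,9,0)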